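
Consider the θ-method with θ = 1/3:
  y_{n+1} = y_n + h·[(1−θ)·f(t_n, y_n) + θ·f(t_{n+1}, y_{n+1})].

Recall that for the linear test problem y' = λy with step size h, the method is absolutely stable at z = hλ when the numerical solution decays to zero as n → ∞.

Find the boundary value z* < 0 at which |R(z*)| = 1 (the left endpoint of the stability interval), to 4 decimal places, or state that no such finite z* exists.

z* = -6.0000.

Test eqn y'=λy, z=hλ:
  y_{n+1} = y_n + z·[2/3·y_n + 1/3·y_{n+1}] ⇒ (1 − 1/3z)y_{n+1} = (1 + 2/3z)y_n
  Hence R(z) = (1 + 2/3z)/(1 − 1/3z).

Solve |R(x)|<1 on ℝ⁻.
x=-1.5: |R|=0.0000
R=−1: 1+2/3x = −1+1/3x ⇒ -1/3x=2 ⇒ x=2/(-1/3)=-6.0000
Confirm numerically:
  x=-5.249: |R|=0.90896 <1
  x=-4.512: |R|=0.80192 <1
  x=-3.844: |R|=0.68498 <1
  x=-6.360: |R|=1.03846 >1
  x=-6.240: |R|=1.02597 >1
Stable set (-6.0000, 0).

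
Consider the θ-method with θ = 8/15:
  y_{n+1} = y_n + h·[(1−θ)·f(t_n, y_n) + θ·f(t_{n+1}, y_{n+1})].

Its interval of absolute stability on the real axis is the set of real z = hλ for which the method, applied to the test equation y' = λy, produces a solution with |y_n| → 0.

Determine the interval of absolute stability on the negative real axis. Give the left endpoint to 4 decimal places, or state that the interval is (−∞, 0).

unbounded; (−∞, 0).

On y'=λy, z=hλ:
  y_{n+1} = y_n + z·[7/15·y_n + 8/15·y_{n+1}] ⇒ (1 − 8/15z)y_{n+1} = (1 + 7/15z)y_n
  R(z) = (1 + 7/15z)/(1 − 8/15z).

Find x<0 with |R(x)|<1.
x=-0.65: |R|=0.5173
x=-2: |R|=0.0323
x=-10: |R|=0.5789
x=-100: |R|=0.8405
θ=8/15≥1/2 ⇒ |1+7/15x|<|1−8/15x| ∀x<0 ⇒ unbounded interval.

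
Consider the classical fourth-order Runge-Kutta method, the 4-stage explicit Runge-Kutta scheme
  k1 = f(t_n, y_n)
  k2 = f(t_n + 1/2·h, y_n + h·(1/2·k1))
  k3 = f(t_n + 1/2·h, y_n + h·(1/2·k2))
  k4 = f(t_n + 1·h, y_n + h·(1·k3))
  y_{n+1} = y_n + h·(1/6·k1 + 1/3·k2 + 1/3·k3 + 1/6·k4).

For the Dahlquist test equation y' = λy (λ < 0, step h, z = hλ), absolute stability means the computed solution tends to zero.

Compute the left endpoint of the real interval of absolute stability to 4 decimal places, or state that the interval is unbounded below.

Test eqn y'=λy, z=hλ:
  order 4, 4-stage ⇒ R(z)=1+z+z^2/2+z^3/6+z^4/24
  (e.g. R(-1.53)=0.27185, |R|=0.27185)

Need |R(x)|<1, x<0.
x=-1.53: |R|=0.2718
|R(-2.26)|=0.4569 |R(-1.96)|=0.3208 |R(-0.76)|=0.4695
Bisect:
  x_lo=-3.3300 |R|=2.1835  x_hi=-0.1985 |R|=0.8199
  mid=-1.76425 |R|=0.28048 →hi
  mid=-2.54711 |R|=0.69639 →hi
  mid=-2.93853 |R|=1.25671 →lo
  mid=-2.74282 |R|=0.93783 →hi
  mid=-2.84068 |R|=1.08676 →lo
  mid=-2.79175 |R|=1.00978 →lo
  mid=-2.76728 |R|=0.97318 →hi
  mid=-2.77952 |R|=0.99132 →hi
  ...
  [-2.78544,-2.78525] ⇒ x*=-2.7853
Stable set (-2.7853, 0).

z* = -2.7853.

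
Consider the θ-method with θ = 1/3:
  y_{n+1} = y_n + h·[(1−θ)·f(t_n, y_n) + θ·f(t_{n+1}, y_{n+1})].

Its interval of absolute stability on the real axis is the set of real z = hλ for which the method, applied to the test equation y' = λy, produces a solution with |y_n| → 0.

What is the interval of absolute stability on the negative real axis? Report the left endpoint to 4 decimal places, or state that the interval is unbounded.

Test eqn y'=λy, z=hλ:
  y_{n+1} = y_n + z·[2/3·y_n + 1/3·y_{n+1}] ⇒ (1 − 1/3z)y_{n+1} = (1 + 2/3z)y_n
  Hence R(z) = (1 + 2/3z)/(1 − 1/3z).

Boundary: |R(x)|=1, x<0.
x=-1.54: |R|=0.0176
R=−1: 1+2/3x = −1+1/3x ⇒ -1/3x=2 ⇒ x=2/(-1/3)=-6.0000
Confirm numerically:
  x=-5.355: |R|=0.92280 <1
  x=-4.464: |R|=0.79421 <1
  x=-3.890: |R|=0.69376 <1
  x=-3.496: |R|=0.61453 <1
  x=-6.432: |R|=1.04580 >1
  x=-6.136: |R|=1.01489 >1
  x=-6.065: |R|=1.00717 >1
Stable set (-6.0000, 0).

z∈(-6.0000,0).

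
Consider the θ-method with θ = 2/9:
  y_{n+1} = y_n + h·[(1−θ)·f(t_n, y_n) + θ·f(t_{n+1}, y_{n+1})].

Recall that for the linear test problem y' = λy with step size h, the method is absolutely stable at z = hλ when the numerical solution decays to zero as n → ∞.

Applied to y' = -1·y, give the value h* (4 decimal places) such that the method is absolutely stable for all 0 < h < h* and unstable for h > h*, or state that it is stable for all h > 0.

Set f=λy, z=hλ:
  y_{n+1} = y_n + z·[7/9·y_n + 2/9·y_{n+1}] ⇒ (1 − 2/9z)y_{n+1} = (1 + 7/9z)y_n
  so R(z) = (1 + 7/9z)/(1 − 2/9z).

Find x<0 with |R(x)|<1.
x=-0.53: |R|=0.5258
R=−1: 1+7/9x = −1+2/9x ⇒ -5/9x=2 ⇒ x=2/(-5/9)=-3.6000
Confirm numerically:
  x=-3.351: |R|=0.92071 <1
  x=-2.846: |R|=0.74340 <1
  x=-2.027: |R|=0.39750 <1
  x=-4.151: |R|=1.15923 >1
  x=-3.948: |R|=1.10298 >1
  x=-3.640: |R|=1.01229 >1
Stable set (-3.6000, 0).

(-3.6000,0); λ=-1 ⇒ h* = (18/5)/1 = 3.6000.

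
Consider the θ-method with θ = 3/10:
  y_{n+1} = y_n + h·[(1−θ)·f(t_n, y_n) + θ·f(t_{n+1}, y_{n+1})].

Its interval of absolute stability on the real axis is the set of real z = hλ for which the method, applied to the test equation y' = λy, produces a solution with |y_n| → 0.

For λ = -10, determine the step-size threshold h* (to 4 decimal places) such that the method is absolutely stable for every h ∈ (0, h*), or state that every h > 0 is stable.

Set f=λy, z=hλ:
  y_{n+1} = y_n + z·[7/10·y_n + 3/10·y_{n+1}] ⇒ (1 − 3/10z)y_{n+1} = (1 + 7/10z)y_n
  R(z) = (1 + 7/10z)/(1 − 3/10z).

Solve |R(x)|<1 on ℝ⁻.
x=-0.47: |R|=0.5881
R=−1: 1+7/10x = −1+3/10x ⇒ -2/5x=2 ⇒ x=2/(-2/5)=-5.0000
Confirm numerically:
  x=-4.768: |R|=0.96182 <1
  x=-4.516: |R|=0.91778 <1
  x=-3.958: |R|=0.80945 <1
  x=-2.789: |R|=0.51848 <1
  x=-5.425: |R|=1.06470 >1
  x=-5.184: |R|=1.02880 >1
So |R|<1 on (-5.0000, 0).

(-5.0000,0); λ=-10 ⇒ h* = (5)/10 = 0.5000.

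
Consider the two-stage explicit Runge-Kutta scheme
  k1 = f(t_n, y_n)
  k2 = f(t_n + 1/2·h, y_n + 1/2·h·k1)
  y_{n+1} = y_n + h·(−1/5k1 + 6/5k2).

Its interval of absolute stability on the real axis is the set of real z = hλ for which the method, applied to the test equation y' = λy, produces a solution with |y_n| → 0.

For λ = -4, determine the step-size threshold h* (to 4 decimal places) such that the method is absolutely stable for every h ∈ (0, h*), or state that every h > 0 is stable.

Set f=λy, z=hλ:
  k1=λy_n ⇒ h·k1=z·y_n;  k2=λ(1+1/2z)y_n ⇒ h·k2=z(1+1/2z)y_n
  y_{n+1}/y_n = 1 − 1/5z + 6/5z(1+1/2z) = 1 + z + 3/5z²
  so R(z) = 1 + z + 3/5z².

Solve |R(x)|<1 on ℝ⁻.
x=-0.51: |R|=0.6461
R=1: x+3/5x²=0 ⇒ x=−5/3=-1.6667; min R=1−1/(4·3/5)=0.5833>−1
Confirm numerically:
  x=-1.611: |R|=0.94619 <1
  x=-1.263: |R|=0.69410 <1
  x=-1.002: |R|=0.60040 <1
  x=-2.246: |R|=1.78071 >1
  x=-1.830: |R|=1.17934 >1
Interval (-1.6667, 0).

(-1.6667,0); λ=-4 ⇒ h* = (5/3)/4 = 0.4167.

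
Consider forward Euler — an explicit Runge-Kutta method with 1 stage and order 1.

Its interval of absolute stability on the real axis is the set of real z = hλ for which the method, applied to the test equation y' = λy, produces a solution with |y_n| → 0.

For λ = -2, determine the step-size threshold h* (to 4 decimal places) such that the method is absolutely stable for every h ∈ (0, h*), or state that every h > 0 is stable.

(-2.0000,0); λ=-2 ⇒ h* = 1.0000.

Test eqn y'=λy, z=hλ:
  order 1, 1-stage ⇒ R(z)=1+z
  (e.g. R(-0.3)=0.70000, |R|=0.70000)

Boundary: |R(x)|=1, x<0.
x=-0.3: |R|=0.7000
|R(-2.19)|=1.1900 |R(-0.56)|=0.4400 |R(-0.53)|=0.4700
Bisect:
  x_lo=-2.3162 |R|=1.3162  x_hi=-0.0822 |R|=0.9178
  mid=-1.19916 |R|=0.19916 →hi
  mid=-1.75767 |R|=0.75767 →hi
  mid=-2.03692 |R|=1.03692 →lo
  mid=-1.89729 |R|=0.89729 →hi
  mid=-1.96711 |R|=0.96711 →hi
  mid=-2.00201 |R|=1.00201 →lo
  mid=-1.98456 |R|=0.98456 →hi
  mid=-1.99329 |R|=0.99329 →hi
  mid=-1.99765 |R|=0.99765 →hi
  mid=-1.99983 |R|=0.99983 →hi
  ...
  [-2.00010,-1.99997] ⇒ x*=-2.0000
Stable set (-2.0000, 0).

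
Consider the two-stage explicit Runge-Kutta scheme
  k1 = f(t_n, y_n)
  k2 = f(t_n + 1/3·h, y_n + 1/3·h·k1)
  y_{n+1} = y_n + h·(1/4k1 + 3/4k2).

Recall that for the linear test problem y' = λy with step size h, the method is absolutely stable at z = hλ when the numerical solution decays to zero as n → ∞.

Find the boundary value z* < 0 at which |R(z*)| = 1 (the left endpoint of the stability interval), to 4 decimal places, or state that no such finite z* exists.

z* = -4.0000.

Set f=λy, z=hλ:
  k1=λy_n ⇒ h·k1=z·y_n;  k2=λ(1+1/3z)y_n ⇒ h·k2=z(1+1/3z)y_n
  y_{n+1}/y_n = 1 + 1/4z + 3/4z(1+1/3z) = 1 + z + 1/4z²
  ⇒ R(z) = 1 + z + 1/4z².

Boundary: |R(x)|=1, x<0.
x=-1.39: |R|=0.0930
R=1: x+1/4x²=0 ⇒ x=−4=-4.0000; min R=1−1/(4·1/4)=0.0000>−1
Confirm numerically:
  x=-2.663: |R|=0.10989 <1
  x=-2.479: |R|=0.05736 <1
  x=-2.448: |R|=0.05018 <1
  x=-1.840: |R|=0.00640 <1
  x=-4.522: |R|=1.59012 >1
  x=-4.488: |R|=1.54754 >1
Stable set (-4.0000, 0).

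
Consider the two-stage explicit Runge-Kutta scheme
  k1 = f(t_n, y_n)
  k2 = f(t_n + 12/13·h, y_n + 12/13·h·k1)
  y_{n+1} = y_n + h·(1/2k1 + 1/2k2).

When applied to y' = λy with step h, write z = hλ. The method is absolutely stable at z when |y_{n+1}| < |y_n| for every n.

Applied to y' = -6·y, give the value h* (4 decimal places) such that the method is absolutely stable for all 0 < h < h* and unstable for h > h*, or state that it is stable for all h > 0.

(-2.1667,0); λ=-6 ⇒ h* = (13/6)/6 = 0.3611.

Test eqn y'=λy, z=hλ:
  k1=λy_n ⇒ h·k1=z·y_n;  k2=λ(1+12/13z)y_n ⇒ h·k2=z(1+12/13z)y_n
  y_{n+1}/y_n = 1 + 1/2z + 1/2z(1+12/13z) = 1 + z + 6/13z²
  so R(z) = 1 + z + 6/13z².

Need |R(x)|<1, x<0.
x=-1.39: |R|=0.5017
R=1: x+6/13x²=0 ⇒ x=−13/6=-2.1667; min R=1−1/(4·6/13)=0.4583>−1
Confirm numerically:
  x=-1.746: |R|=0.66101 <1
  x=-1.223: |R|=0.46734 <1
  x=-1.017: |R|=0.46036 <1
  x=-2.517: |R|=1.40698 >1
  x=-2.463: |R|=1.33686 >1
  x=-2.315: |R|=1.15849 >1
Interval (-2.1667, 0).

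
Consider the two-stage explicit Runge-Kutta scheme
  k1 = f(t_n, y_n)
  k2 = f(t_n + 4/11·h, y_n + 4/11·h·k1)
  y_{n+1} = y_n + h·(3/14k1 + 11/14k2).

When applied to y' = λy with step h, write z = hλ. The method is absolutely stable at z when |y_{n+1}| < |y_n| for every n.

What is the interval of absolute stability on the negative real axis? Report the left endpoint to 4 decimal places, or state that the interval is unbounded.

Set f=λy, z=hλ:
  k1=λy_n ⇒ h·k1=z·y_n;  k2=λ(1+4/11z)y_n ⇒ h·k2=z(1+4/11z)y_n
  y_{n+1}/y_n = 1 + 3/14z + 11/14z(1+4/11z) = 1 + z + 2/7z²
  so R(z) = 1 + z + 2/7z².

Need |R(x)|<1, x<0.
x=-1.7: |R|=0.1257
R=1: x+2/7x²=0 ⇒ x=−7/2=-3.5000; min R=1−1/(4·2/7)=0.1250>−1
Confirm numerically:
  x=-3.432: |R|=0.93332 <1
  x=-2.534: |R|=0.30062 <1
  x=-1.681: |R|=0.12636 <1
  x=-4.082: |R|=1.67878 >1
  x=-3.913: |R|=1.46173 >1
So |R|<1 on (-3.5000, 0).

(-3.5000, 0).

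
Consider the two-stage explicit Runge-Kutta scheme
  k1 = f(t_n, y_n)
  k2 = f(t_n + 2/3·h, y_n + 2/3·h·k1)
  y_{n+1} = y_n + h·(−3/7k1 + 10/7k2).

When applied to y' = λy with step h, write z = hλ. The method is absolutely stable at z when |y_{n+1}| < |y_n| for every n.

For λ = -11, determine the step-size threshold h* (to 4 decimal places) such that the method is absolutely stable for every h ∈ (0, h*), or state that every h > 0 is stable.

(-1.0500,0); λ=-11 ⇒ h* = (21/20)/11 = 0.0955.

With y'=λy (z=hλ):
  k1=λy_n ⇒ h·k1=z·y_n;  k2=λ(1+2/3z)y_n ⇒ h·k2=z(1+2/3z)y_n
  y_{n+1}/y_n = 1 − 3/7z + 10/7z(1+2/3z) = 1 + z + 20/21z²
  R(z) = 1 + z + 20/21z².

Need |R(x)|<1, x<0.
x=-0.73: |R|=0.7775
R=1: x+20/21x²=0 ⇒ x=−21/20=-1.0500; min R=1−1/(4·20/21)=0.7375>−1
Confirm numerically:
  x=-0.864: |R|=0.84695 <1
  x=-0.851: |R|=0.83872 <1
  x=-0.784: |R|=0.80139 <1
  x=-1.643: |R|=1.92790 >1
  x=-1.324: |R|=1.34550 >1
  x=-1.169: |R|=1.13249 >1
Interval (-1.0500, 0).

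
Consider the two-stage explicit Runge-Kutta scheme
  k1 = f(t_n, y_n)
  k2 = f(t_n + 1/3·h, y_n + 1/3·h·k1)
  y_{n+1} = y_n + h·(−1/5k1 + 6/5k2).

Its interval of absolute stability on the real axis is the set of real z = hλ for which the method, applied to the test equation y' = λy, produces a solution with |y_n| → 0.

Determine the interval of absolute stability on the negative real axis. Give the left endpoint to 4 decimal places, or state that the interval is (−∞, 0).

(-2.5000, 0).

With y'=λy (z=hλ):
  k1=λy_n ⇒ h·k1=z·y_n;  k2=λ(1+1/3z)y_n ⇒ h·k2=z(1+1/3z)y_n
  y_{n+1}/y_n = 1 − 1/5z + 6/5z(1+1/3z) = 1 + z + 2/5z²
  Hence R(z) = 1 + z + 2/5z².

Solve |R(x)|<1 on ℝ⁻.
x=-1.8: |R|=0.4960
R=1: x+2/5x²=0 ⇒ x=−5/2=-2.5000; min R=1−1/(4·2/5)=0.3750>−1
Confirm numerically:
  x=-1.848: |R|=0.51804 <1
  x=-1.326: |R|=0.37731 <1
  x=-1.225: |R|=0.37525 <1
  x=-2.945: |R|=1.52421 >1
  x=-2.624: |R|=1.13015 >1
Interval (-2.5000, 0).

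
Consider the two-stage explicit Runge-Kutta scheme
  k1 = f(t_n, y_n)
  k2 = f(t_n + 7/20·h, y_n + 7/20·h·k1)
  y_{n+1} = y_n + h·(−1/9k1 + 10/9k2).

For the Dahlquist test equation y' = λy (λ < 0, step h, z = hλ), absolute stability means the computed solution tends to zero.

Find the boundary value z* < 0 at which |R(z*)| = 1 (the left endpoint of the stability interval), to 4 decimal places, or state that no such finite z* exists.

z* = -2.5714.

With y'=λy (z=hλ):
  k1=λy_n ⇒ h·k1=z·y_n;  k2=λ(1+7/20z)y_n ⇒ h·k2=z(1+7/20z)y_n
  y_{n+1}/y_n = 1 − 1/9z + 10/9z(1+7/20z) = 1 + z + 7/18z²
  ⇒ R(z) = 1 + z + 7/18z².

Solve |R(x)|<1 on ℝ⁻.
x=-0.68: |R|=0.4998
R=1: x+7/18x²=0 ⇒ x=−18/7=-2.5714; min R=1−1/(4·7/18)=0.3571>−1
Confirm numerically:
  x=-2.273: |R|=0.73621 <1
  x=-1.677: |R|=0.41668 <1
  x=-1.537: |R|=0.38170 <1
  x=-3.130: |R|=1.67991 >1
  x=-3.004: |R|=1.50534 >1
  x=-2.926: |R|=1.40346 >1
So |R|<1 on (-2.5714, 0).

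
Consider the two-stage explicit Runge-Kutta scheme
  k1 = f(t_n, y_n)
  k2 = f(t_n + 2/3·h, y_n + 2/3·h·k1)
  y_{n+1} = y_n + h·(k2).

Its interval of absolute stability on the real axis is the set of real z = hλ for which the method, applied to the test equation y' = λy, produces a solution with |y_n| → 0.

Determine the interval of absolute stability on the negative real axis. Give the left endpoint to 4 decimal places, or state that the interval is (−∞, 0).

(-1.5000, 0).

On y'=λy, z=hλ:
  k1=λy_n ⇒ h·k1=z·y_n;  k2=λ(1+2/3z)y_n ⇒ h·k2=z(1+2/3z)y_n
  y_{n+1}/y_n = 1 + z(1+2/3z) = 1 + z + 2/3z²
  ⇒ R(z) = 1 + z + 2/3z².

Find x<0 with |R(x)|<1.
x=-0.5: |R|=0.6667
R=1: x+2/3x²=0 ⇒ x=−3/2=-1.5000; min R=1−1/(4·2/3)=0.6250>−1
Confirm numerically:
  x=-1.072: |R|=0.69412 <1
  x=-0.795: |R|=0.62635 <1
  x=-0.650: |R|=0.63167 <1
  x=-1.947: |R|=1.58021 >1
  x=-1.739: |R|=1.27708 >1
  x=-1.661: |R|=1.17828 >1
Interval (-1.5000, 0).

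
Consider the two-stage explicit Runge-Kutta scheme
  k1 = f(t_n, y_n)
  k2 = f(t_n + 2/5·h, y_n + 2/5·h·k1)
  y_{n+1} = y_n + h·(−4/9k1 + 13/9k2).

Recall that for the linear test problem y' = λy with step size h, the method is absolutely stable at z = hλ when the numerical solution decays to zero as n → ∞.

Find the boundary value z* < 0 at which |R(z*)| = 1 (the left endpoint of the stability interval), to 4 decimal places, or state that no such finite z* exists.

On y'=λy, z=hλ:
  k1=λy_n ⇒ h·k1=z·y_n;  k2=λ(1+2/5z)y_n ⇒ h·k2=z(1+2/5z)y_n
  y_{n+1}/y_n = 1 − 4/9z + 13/9z(1+2/5z) = 1 + z + 26/45z²
  so R(z) = 1 + z + 26/45z².

Solve |R(x)|<1 on ℝ⁻.
x=-0.57: |R|=0.6177
R=1: x+26/45x²=0 ⇒ x=−45/26=-1.7308; min R=1−1/(4·26/45)=0.5673>−1
Confirm numerically:
  x=-1.645: |R|=0.91848 <1
  x=-1.083: |R|=0.59467 <1
  x=-1.060: |R|=0.58919 <1
  x=-0.862: |R|=0.56731 <1
  x=-2.132: |R|=1.49424 >1
  x=-2.067: |R|=1.40155 >1
  x=-1.879: |R|=1.16093 >1
Stable set (-1.7308, 0).

z* = -1.7308.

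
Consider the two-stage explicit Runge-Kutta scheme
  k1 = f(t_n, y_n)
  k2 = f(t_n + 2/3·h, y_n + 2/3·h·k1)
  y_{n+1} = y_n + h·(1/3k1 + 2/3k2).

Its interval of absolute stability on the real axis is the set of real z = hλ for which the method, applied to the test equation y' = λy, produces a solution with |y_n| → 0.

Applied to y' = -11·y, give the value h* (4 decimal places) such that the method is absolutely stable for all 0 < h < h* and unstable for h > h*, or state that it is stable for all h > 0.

(-2.2500,0); λ=-11 ⇒ h* = (9/4)/11 = 0.2045.

Set f=λy, z=hλ:
  k1=λy_n ⇒ h·k1=z·y_n;  k2=λ(1+2/3z)y_n ⇒ h·k2=z(1+2/3z)y_n
  y_{n+1}/y_n = 1 + 1/3z + 2/3z(1+2/3z) = 1 + z + 4/9z²
  so R(z) = 1 + z + 4/9z².

Need |R(x)|<1, x<0.
x=-0.47: |R|=0.6282
R=1: x+4/9x²=0 ⇒ x=−9/4=-2.2500; min R=1−1/(4·4/9)=0.4375>−1
Confirm numerically:
  x=-1.795: |R|=0.63701 <1
  x=-1.245: |R|=0.44390 <1
  x=-1.067: |R|=0.43900 <1
  x=-2.629: |R|=1.44284 >1
  x=-2.316: |R|=1.06794 >1
Interval (-2.2500, 0).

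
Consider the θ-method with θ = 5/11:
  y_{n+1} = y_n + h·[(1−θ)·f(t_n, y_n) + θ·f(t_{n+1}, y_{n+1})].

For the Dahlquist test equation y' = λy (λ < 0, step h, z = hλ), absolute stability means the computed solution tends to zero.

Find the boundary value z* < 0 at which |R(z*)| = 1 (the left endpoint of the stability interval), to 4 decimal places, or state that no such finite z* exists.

Set f=λy, z=hλ:
  y_{n+1} = y_n + z·[6/11·y_n + 5/11·y_{n+1}] ⇒ (1 − 5/11z)y_{n+1} = (1 + 6/11z)y_n
  so R(z) = (1 + 6/11z)/(1 − 5/11z).

Solve |R(x)|<1 on ℝ⁻.
x=-1.14: |R|=0.2491
R=−1: 1+6/11x = −1+5/11x ⇒ -1/11x=2 ⇒ x=2/(-1/11)=-22.0000
Confirm numerically:
  x=-16.442: |R|=0.94037 <1
  x=-15.081: |R|=0.91992 <1
  x=-12.118: |R|=0.86196 <1
  x=-10.375: |R|=0.81511 <1
  x=-22.550: |R|=1.00444 >1
  x=-22.312: |R|=1.00255 >1
Interval (-22.0000, 0).

left endpoint -22.0000.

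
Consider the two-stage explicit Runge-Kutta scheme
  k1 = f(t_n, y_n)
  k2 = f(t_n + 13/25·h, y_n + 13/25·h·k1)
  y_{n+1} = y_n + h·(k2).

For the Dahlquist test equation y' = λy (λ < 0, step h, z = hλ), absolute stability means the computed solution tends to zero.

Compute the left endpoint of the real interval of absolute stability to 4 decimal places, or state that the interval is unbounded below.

left endpoint -1.9231.

On y'=λy, z=hλ:
  k1=λy_n ⇒ h·k1=z·y_n;  k2=λ(1+13/25z)y_n ⇒ h·k2=z(1+13/25z)y_n
  y_{n+1}/y_n = 1 + z(1+13/25z) = 1 + z + 13/25z²
  ⇒ R(z) = 1 + z + 13/25z².

Find x<0 with |R(x)|<1.
x=-1.49: |R|=0.6645
R=1: x+13/25x²=0 ⇒ x=−25/13=-1.9231; min R=1−1/(4·13/25)=0.5192>−1
Confirm numerically:
  x=-1.551: |R|=0.69991 <1
  x=-1.447: |R|=0.64178 <1
  x=-1.109: |R|=0.53054 <1
  x=-0.918: |R|=0.52022 <1
  x=-2.481: |R|=1.71979 >1
  x=-2.469: |R|=1.70090 >1
So |R|<1 on (-1.9231, 0).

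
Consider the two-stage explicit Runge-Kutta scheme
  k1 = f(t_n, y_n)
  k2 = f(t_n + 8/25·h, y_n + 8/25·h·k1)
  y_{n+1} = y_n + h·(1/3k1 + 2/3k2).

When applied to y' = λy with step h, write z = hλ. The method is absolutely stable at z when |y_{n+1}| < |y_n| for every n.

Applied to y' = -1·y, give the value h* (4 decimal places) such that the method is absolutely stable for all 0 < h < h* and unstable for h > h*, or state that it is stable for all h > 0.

(-4.6875,0); λ=-1 ⇒ h* = (75/16)/1 = 4.6875.

Test eqn y'=λy, z=hλ:
  k1=λy_n ⇒ h·k1=z·y_n;  k2=λ(1+8/25z)y_n ⇒ h·k2=z(1+8/25z)y_n
  y_{n+1}/y_n = 1 + 1/3z + 2/3z(1+8/25z) = 1 + z + 16/75z²
  R(z) = 1 + z + 16/75z².

Solve |R(x)|<1 on ℝ⁻.
x=-1.77: |R|=0.1016
R=1: x+16/75x²=0 ⇒ x=−75/16=-4.6875; min R=1−1/(4·16/75)=-0.1719>−1
Confirm numerically:
  x=-4.572: |R|=0.88735 <1
  x=-4.394: |R|=0.72488 <1
  x=-3.689: |R|=0.21419 <1
  x=-2.549: |R|=0.16289 <1
  x=-4.940: |R|=1.26610 >1
  x=-4.869: |R|=1.18853 >1
Interval (-4.6875, 0).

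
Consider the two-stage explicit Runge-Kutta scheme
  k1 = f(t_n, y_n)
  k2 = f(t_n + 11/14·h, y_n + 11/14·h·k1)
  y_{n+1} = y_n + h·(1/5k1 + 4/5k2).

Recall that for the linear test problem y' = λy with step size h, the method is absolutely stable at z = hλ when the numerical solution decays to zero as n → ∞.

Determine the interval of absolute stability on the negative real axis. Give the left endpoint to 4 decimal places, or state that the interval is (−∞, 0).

With y'=λy (z=hλ):
  k1=λy_n ⇒ h·k1=z·y_n;  k2=λ(1+11/14z)y_n ⇒ h·k2=z(1+11/14z)y_n
  y_{n+1}/y_n = 1 + 1/5z + 4/5z(1+11/14z) = 1 + z + 22/35z²
  R(z) = 1 + z + 22/35z².

Need |R(x)|<1, x<0.
x=-1.24: |R|=0.7265
R=1: x+22/35x²=0 ⇒ x=−35/22=-1.5909; min R=1−1/(4·22/35)=0.6023>−1
Confirm numerically:
  x=-1.488: |R|=0.90375 <1
  x=-1.373: |R|=0.81194 <1
  x=-0.899: |R|=0.60901 <1
  x=-2.182: |R|=1.81071 >1
  x=-2.075: |R|=1.63139 >1
  x=-1.980: |R|=1.48425 >1
Stable set (-1.5909, 0).

(-1.5909, 0).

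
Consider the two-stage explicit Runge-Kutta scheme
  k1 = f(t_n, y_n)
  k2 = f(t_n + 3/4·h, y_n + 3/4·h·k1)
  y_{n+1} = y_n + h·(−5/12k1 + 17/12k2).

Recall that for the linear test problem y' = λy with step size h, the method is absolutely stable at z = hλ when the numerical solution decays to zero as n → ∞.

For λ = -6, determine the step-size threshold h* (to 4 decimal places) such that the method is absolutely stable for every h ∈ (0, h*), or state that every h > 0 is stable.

On y'=λy, z=hλ:
  k1=λy_n ⇒ h·k1=z·y_n;  k2=λ(1+3/4z)y_n ⇒ h·k2=z(1+3/4z)y_n
  y_{n+1}/y_n = 1 − 5/12z + 17/12z(1+3/4z) = 1 + z + 17/16z²
  R(z) = 1 + z + 17/16z².

Solve |R(x)|<1 on ℝ⁻.
x=-0.91: |R|=0.9699
R=1: x+17/16x²=0 ⇒ x=−16/17=-0.9412; min R=1−1/(4·17/16)=0.7647>−1
Confirm numerically:
  x=-0.716: |R|=0.82870 <1
  x=-0.655: |R|=0.80084 <1
  x=-0.463: |R|=0.76477 <1
  x=-1.428: |R|=1.73863 >1
  x=-1.121: |R|=1.21418 >1
So |R|<1 on (-0.9412, 0).

(-0.9412,0); λ=-6 ⇒ h* = (16/17)/6 = 0.1569.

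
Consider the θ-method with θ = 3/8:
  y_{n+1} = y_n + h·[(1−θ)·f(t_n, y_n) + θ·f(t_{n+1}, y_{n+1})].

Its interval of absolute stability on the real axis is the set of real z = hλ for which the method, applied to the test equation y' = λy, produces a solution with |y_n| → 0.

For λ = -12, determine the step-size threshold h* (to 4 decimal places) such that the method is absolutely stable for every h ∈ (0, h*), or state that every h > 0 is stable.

(-8.0000,0); λ=-12 ⇒ h* = (8)/12 = 0.6667.

Test eqn y'=λy, z=hλ:
  y_{n+1} = y_n + z·[5/8·y_n + 3/8·y_{n+1}] ⇒ (1 − 3/8z)y_{n+1} = (1 + 5/8z)y_n
  ⇒ R(z) = (1 + 5/8z)/(1 − 3/8z).

Need |R(x)|<1, x<0.
x=-0.49: |R|=0.5861
R=−1: 1+5/8x = −1+3/8x ⇒ -1/4x=2 ⇒ x=2/(-1/4)=-8.0000
Confirm numerically:
  x=-7.270: |R|=0.95102 <1
  x=-6.242: |R|=0.86844 <1
  x=-5.371: |R|=0.78194 <1
  x=-3.941: |R|=0.59048 <1
  x=-8.387: |R|=1.02334 >1
  x=-8.254: |R|=1.01551 >1
  x=-8.220: |R|=1.01347 >1
Interval (-8.0000, 0).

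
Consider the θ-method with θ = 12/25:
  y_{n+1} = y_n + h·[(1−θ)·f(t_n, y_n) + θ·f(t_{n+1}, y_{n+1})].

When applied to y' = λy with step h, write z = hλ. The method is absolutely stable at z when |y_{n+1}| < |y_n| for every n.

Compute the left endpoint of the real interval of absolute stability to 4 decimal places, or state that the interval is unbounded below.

z* = -50.0000.

Test eqn y'=λy, z=hλ:
  y_{n+1} = y_n + z·[13/25·y_n + 12/25·y_{n+1}] ⇒ (1 − 12/25z)y_{n+1} = (1 + 13/25z)y_n
  Hence R(z) = (1 + 13/25z)/(1 − 12/25z).

Need |R(x)|<1, x<0.
x=-0.31: |R|=0.7302
R=−1: 1+13/25x = −1+12/25x ⇒ -1/25x=2 ⇒ x=2/(-1/25)=-50.0000
Confirm numerically:
  x=-47.127: |R|=0.99513 <1
  x=-41.913: |R|=0.98468 <1
  x=-41.617: |R|=0.98401 <1
  x=-50.194: |R|=1.00031 >1
  x=-50.146: |R|=1.00023 >1
Interval (-50.0000, 0).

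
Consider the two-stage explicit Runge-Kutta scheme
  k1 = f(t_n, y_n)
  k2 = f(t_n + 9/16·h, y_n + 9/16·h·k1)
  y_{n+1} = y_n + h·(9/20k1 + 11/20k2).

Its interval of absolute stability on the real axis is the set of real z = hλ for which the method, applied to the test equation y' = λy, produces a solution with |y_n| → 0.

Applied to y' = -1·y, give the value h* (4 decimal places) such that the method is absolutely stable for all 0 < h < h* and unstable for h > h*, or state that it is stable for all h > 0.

(-3.2323,0); λ=-1 ⇒ h* = (320/99)/1 = 3.2323.

On y'=λy, z=hλ:
  k1=λy_n ⇒ h·k1=z·y_n;  k2=λ(1+9/16z)y_n ⇒ h·k2=z(1+9/16z)y_n
  y_{n+1}/y_n = 1 + 9/20z + 11/20z(1+9/16z) = 1 + z + 99/320z²
  so R(z) = 1 + z + 99/320z².

Find x<0 with |R(x)|<1.
x=-0.95: |R|=0.3292
R=1: x+99/320x²=0 ⇒ x=−320/99=-3.2323; min R=1−1/(4·99/320)=0.1919>−1
Confirm numerically:
  x=-3.096: |R|=0.86943 <1
  x=-2.447: |R|=0.40548 <1
  x=-1.658: |R|=0.19246 <1
  x=-3.754: |R|=1.60587 >1
  x=-3.382: |R|=1.15661 >1
So |R|<1 on (-3.2323, 0).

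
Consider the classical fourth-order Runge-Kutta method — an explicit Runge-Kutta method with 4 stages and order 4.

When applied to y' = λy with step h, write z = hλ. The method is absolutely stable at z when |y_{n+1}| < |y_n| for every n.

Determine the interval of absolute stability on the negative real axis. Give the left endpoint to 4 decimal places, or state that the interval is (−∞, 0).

z∈(-2.7853,0).

On y'=λy, z=hλ:
  order 4, 4-stage ⇒ R(z)=1+z+z^2/2+z^3/6+z^4/24
  (e.g. R(-1.74)=0.27773, |R|=0.27773)

Solve |R(x)|<1 on ℝ⁻.
x=-1.74: |R|=0.2777
|R(-2.59)|=0.7433 |R(-2.24)|=0.4446 |R(-2.13)|=0.3855
Bisect:
  x_lo=-3.3374 |R|=2.2054  x_hi=-0.2125 |R|=0.8085
  mid=-1.77496 |R|=0.28185 →hi
  mid=-2.55617 |R|=0.70605 →hi
  mid=-2.94678 |R|=1.27205 →lo
  mid=-2.75148 |R|=0.95020 →hi
  mid=-2.84913 |R|=1.10058 →lo
  mid=-2.80030 |R|=1.02286 →lo
  mid=-2.77589 |R|=0.98591 →hi
  mid=-2.78809 |R|=1.00423 →lo
  mid=-2.78199 |R|=0.99503 →hi
  mid=-2.78504 |R|=0.99962 →hi
  ...
  [-2.78542,-2.78523] ⇒ x*=-2.7853
Interval (-2.7853, 0).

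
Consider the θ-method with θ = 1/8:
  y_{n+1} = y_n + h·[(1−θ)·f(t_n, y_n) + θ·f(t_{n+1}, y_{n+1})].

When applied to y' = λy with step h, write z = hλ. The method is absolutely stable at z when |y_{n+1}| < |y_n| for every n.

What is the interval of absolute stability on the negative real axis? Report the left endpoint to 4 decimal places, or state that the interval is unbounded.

z∈(-2.6667,0).

With y'=λy (z=hλ):
  y_{n+1} = y_n + z·[7/8·y_n + 1/8·y_{n+1}] ⇒ (1 − 1/8z)y_{n+1} = (1 + 7/8z)y_n
  Hence R(z) = (1 + 7/8z)/(1 − 1/8z).

Need |R(x)|<1, x<0.
x=-1.54: |R|=0.2914
R=−1: 1+7/8x = −1+1/8x ⇒ -3/4x=2 ⇒ x=2/(-3/4)=-2.6667
Confirm numerically:
  x=-2.376: |R|=0.83192 <1
  x=-1.617: |R|=0.34512 <1
  x=-1.312: |R|=0.12715 <1
  x=-3.058: |R|=1.21233 >1
  x=-2.965: |R|=1.16325 >1
  x=-2.720: |R|=1.02985 >1
Stable set (-2.6667, 0).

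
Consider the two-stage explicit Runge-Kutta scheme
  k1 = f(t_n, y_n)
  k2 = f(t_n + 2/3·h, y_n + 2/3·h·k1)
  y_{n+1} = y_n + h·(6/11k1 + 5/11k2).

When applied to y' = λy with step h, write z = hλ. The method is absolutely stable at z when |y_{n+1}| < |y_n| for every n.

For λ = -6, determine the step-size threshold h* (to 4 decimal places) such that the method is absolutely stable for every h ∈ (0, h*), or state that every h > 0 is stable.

On y'=λy, z=hλ:
  k1=λy_n ⇒ h·k1=z·y_n;  k2=λ(1+2/3z)y_n ⇒ h·k2=z(1+2/3z)y_n
  y_{n+1}/y_n = 1 + 6/11z + 5/11z(1+2/3z) = 1 + z + 10/33z²
  ⇒ R(z) = 1 + z + 10/33z².

Solve |R(x)|<1 on ℝ⁻.
x=-1.35: |R|=0.2023
R=1: x+10/33x²=0 ⇒ x=−33/10=-3.3000; min R=1−1/(4·10/33)=0.1750>−1
Confirm numerically:
  x=-2.681: |R|=0.49711 <1
  x=-2.657: |R|=0.48229 <1
  x=-1.470: |R|=0.18482 <1
  x=-3.874: |R|=1.67384 >1
  x=-3.858: |R|=1.65235 >1
  x=-3.595: |R|=1.32137 >1
Interval (-3.3000, 0).

(-3.3000,0); λ=-6 ⇒ h* = (33/10)/6 = 0.5500.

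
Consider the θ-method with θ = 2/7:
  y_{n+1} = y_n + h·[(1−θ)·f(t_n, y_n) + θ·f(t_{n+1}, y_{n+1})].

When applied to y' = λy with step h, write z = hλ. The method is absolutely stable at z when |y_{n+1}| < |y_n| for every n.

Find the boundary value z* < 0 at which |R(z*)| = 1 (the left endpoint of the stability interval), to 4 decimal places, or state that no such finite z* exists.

With y'=λy (z=hλ):
  y_{n+1} = y_n + z·[5/7·y_n + 2/7·y_{n+1}] ⇒ (1 − 2/7z)y_{n+1} = (1 + 5/7z)y_n
  ⇒ R(z) = (1 + 5/7z)/(1 − 2/7z).

Need |R(x)|<1, x<0.
x=-1.12: |R|=0.1515
R=−1: 1+5/7x = −1+2/7x ⇒ -3/7x=2 ⇒ x=2/(-3/7)=-4.6667
Confirm numerically:
  x=-4.296: |R|=0.92868 <1
  x=-2.356: |R|=0.40813 <1
  x=-2.135: |R|=0.32609 <1
  x=-2.039: |R|=0.28841 <1
  x=-5.257: |R|=1.10112 >1
  x=-5.060: |R|=1.06893 >1
Stable set (-4.6667, 0).

left endpoint -4.6667.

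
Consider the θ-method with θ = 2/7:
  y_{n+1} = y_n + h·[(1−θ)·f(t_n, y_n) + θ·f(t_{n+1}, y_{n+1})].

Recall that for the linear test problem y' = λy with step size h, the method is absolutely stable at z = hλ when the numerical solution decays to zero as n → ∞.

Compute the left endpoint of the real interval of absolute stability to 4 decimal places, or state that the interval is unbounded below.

With y'=λy (z=hλ):
  y_{n+1} = y_n + z·[5/7·y_n + 2/7·y_{n+1}] ⇒ (1 − 2/7z)y_{n+1} = (1 + 5/7z)y_n
  R(z) = (1 + 5/7z)/(1 − 2/7z).

Boundary: |R(x)|=1, x<0.
x=-1.61: |R|=0.1027
R=−1: 1+5/7x = −1+2/7x ⇒ -3/7x=2 ⇒ x=2/(-3/7)=-4.6667
Confirm numerically:
  x=-4.646: |R|=0.99619 <1
  x=-2.908: |R|=0.58833 <1
  x=-2.592: |R|=0.48917 <1
  x=-5.142: |R|=1.08250 >1
  x=-5.099: |R|=1.07542 >1
  x=-4.792: |R|=1.02267 >1
Interval (-4.6667, 0).

z* = -4.6667.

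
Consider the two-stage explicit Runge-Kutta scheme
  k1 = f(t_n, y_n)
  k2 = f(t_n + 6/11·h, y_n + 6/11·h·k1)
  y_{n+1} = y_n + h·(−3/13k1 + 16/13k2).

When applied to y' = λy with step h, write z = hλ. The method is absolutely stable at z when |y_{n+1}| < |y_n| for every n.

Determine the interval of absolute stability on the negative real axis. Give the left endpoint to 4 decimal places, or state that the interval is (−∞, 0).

Set f=λy, z=hλ:
  k1=λy_n ⇒ h·k1=z·y_n;  k2=λ(1+6/11z)y_n ⇒ h·k2=z(1+6/11z)y_n
  y_{n+1}/y_n = 1 − 3/13z + 16/13z(1+6/11z) = 1 + z + 96/143z²
  R(z) = 1 + z + 96/143z².

Need |R(x)|<1, x<0.
x=-1.54: |R|=1.0521
R=1: x+96/143x²=0 ⇒ x=−143/96=-1.4896; min R=1−1/(4·96/143)=0.6276>−1
Confirm numerically:
  x=-1.115: |R|=0.71961 <1
  x=-1.088: |R|=0.70668 <1
  x=-1.086: |R|=0.70576 <1
  x=-1.723: |R|=1.26999 >1
  x=-1.673: |R|=1.20600 >1
  x=-1.614: |R|=1.13481 >1
Interval (-1.4896, 0).

z∈(-1.4896,0).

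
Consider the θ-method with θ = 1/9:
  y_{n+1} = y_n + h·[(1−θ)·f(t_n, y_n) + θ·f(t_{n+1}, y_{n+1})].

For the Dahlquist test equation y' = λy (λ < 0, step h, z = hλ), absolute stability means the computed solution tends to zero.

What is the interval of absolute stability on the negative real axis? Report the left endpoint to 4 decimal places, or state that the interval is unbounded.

z∈(-2.5714,0).

Test eqn y'=λy, z=hλ:
  y_{n+1} = y_n + z·[8/9·y_n + 1/9·y_{n+1}] ⇒ (1 − 1/9z)y_{n+1} = (1 + 8/9z)y_n
  Hence R(z) = (1 + 8/9z)/(1 − 1/9z).

Need |R(x)|<1, x<0.
x=-0.91: |R|=0.1736
R=−1: 1+8/9x = −1+1/9x ⇒ -7/9x=2 ⇒ x=2/(-7/9)=-2.5714
Confirm numerically:
  x=-2.155: |R|=0.73868 <1
  x=-1.464: |R|=0.25917 <1
  x=-1.165: |R|=0.03148 <1
  x=-3.157: |R|=1.33717 >1
  x=-2.991: |R|=1.24493 >1
  x=-2.656: |R|=1.05079 >1
Interval (-2.5714, 0).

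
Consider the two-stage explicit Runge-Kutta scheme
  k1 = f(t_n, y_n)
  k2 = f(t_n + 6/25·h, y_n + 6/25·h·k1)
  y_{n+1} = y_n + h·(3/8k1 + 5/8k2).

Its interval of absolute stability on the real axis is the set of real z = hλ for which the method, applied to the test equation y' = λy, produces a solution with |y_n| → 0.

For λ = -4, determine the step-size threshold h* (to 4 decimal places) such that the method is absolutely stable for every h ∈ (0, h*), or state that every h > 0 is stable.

(-6.6667,0); λ=-4 ⇒ h* = (20/3)/4 = 1.6667.

On y'=λy, z=hλ:
  k1=λy_n ⇒ h·k1=z·y_n;  k2=λ(1+6/25z)y_n ⇒ h·k2=z(1+6/25z)y_n
  y_{n+1}/y_n = 1 + 3/8z + 5/8z(1+6/25z) = 1 + z + 3/20z²
  Hence R(z) = 1 + z + 3/20z².

Need |R(x)|<1, x<0.
x=-0.43: |R|=0.5977
R=1: x+3/20x²=0 ⇒ x=−20/3=-6.6667; min R=1−1/(4·3/20)=-0.6667>−1
Confirm numerically:
  x=-6.347: |R|=0.69566 <1
  x=-6.191: |R|=0.55827 <1
  x=-4.182: |R|=0.55863 <1
  x=-7.012: |R|=1.36322 >1
  x=-6.976: |R|=1.32369 >1
Stable set (-6.6667, 0).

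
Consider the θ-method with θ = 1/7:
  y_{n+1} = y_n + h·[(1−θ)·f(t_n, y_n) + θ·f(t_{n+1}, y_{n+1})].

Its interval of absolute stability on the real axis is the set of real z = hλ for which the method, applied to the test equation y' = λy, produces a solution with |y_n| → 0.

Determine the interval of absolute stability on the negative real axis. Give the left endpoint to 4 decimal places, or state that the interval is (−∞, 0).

Test eqn y'=λy, z=hλ:
  y_{n+1} = y_n + z·[6/7·y_n + 1/7·y_{n+1}] ⇒ (1 − 1/7z)y_{n+1} = (1 + 6/7z)y_n
  R(z) = (1 + 6/7z)/(1 − 1/7z).

Find x<0 with |R(x)|<1.
x=-1.55: |R|=0.2690
R=−1: 1+6/7x = −1+1/7x ⇒ -5/7x=2 ⇒ x=2/(-5/7)=-2.8000
Confirm numerically:
  x=-2.532: |R|=0.85942 <1
  x=-2.508: |R|=0.84645 <1
  x=-1.445: |R|=0.19775 <1
  x=-2.924: |R|=1.06247 >1
  x=-2.838: |R|=1.01931 >1
Interval (-2.8000, 0).

(-2.8000, 0).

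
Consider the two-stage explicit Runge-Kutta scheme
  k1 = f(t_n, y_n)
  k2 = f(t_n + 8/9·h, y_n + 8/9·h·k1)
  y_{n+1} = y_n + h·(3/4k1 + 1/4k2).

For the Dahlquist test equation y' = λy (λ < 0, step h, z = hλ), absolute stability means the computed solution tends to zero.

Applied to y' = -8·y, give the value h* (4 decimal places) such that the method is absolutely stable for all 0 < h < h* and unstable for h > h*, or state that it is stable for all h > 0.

Test eqn y'=λy, z=hλ:
  k1=λy_n ⇒ h·k1=z·y_n;  k2=λ(1+8/9z)y_n ⇒ h·k2=z(1+8/9z)y_n
  y_{n+1}/y_n = 1 + 3/4z + 1/4z(1+8/9z) = 1 + z + 2/9z²
  ⇒ R(z) = 1 + z + 2/9z².

Find x<0 with |R(x)|<1.
x=-1.76: |R|=0.0716
R=1: x+2/9x²=0 ⇒ x=−9/2=-4.5000; min R=1−1/(4·2/9)=-0.1250>−1
Confirm numerically:
  x=-3.767: |R|=0.38640 <1
  x=-2.847: |R|=0.04580 <1
  x=-1.976: |R|=0.10832 <1
  x=-4.869: |R|=1.39926 >1
  x=-4.567: |R|=1.06800 >1
Stable set (-4.5000, 0).

(-4.5000,0); λ=-8 ⇒ h* = (9/2)/8 = 0.5625.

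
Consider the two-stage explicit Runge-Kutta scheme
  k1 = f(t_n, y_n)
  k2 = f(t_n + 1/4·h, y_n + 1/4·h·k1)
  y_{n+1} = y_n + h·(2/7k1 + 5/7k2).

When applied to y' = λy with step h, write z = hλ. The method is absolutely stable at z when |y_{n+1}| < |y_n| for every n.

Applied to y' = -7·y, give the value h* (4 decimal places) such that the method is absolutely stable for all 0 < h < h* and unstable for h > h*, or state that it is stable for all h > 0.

(-5.6000,0); λ=-7 ⇒ h* = (28/5)/7 = 0.8000.

Set f=λy, z=hλ:
  k1=λy_n ⇒ h·k1=z·y_n;  k2=λ(1+1/4z)y_n ⇒ h·k2=z(1+1/4z)y_n
  y_{n+1}/y_n = 1 + 2/7z + 5/7z(1+1/4z) = 1 + z + 5/28z²
  R(z) = 1 + z + 5/28z².

Need |R(x)|<1, x<0.
x=-1.1: |R|=0.1161
R=1: x+5/28x²=0 ⇒ x=−28/5=-5.6000; min R=1−1/(4·5/28)=-0.4000>−1
Confirm numerically:
  x=-4.515: |R|=0.12522 <1
  x=-2.601: |R|=0.39293 <1
  x=-2.547: |R|=0.38857 <1
  x=-5.962: |R|=1.38540 >1
  x=-5.672: |R|=1.07293 >1
  x=-5.632: |R|=1.03218 >1
So |R|<1 on (-5.6000, 0).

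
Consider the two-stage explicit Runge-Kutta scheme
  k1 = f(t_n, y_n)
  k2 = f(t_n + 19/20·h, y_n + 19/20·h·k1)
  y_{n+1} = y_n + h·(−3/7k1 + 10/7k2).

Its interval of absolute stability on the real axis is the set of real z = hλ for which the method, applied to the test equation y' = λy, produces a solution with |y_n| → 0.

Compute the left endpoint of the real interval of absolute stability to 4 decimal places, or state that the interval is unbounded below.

Test eqn y'=λy, z=hλ:
  k1=λy_n ⇒ h·k1=z·y_n;  k2=λ(1+19/20z)y_n ⇒ h·k2=z(1+19/20z)y_n
  y_{n+1}/y_n = 1 − 3/7z + 10/7z(1+19/20z) = 1 + z + 19/14z²
  Hence R(z) = 1 + z + 19/14z².

Find x<0 with |R(x)|<1.
x=-1.13: |R|=1.6029
R=1: x+19/14x²=0 ⇒ x=−14/19=-0.7368; min R=1−1/(4·19/14)=0.8158>−1
Confirm numerically:
  x=-0.704: |R|=0.96862 <1
  x=-0.448: |R|=0.82438 <1
  x=-0.435: |R|=0.82181 <1
  x=-0.328: |R|=0.81801 <1
  x=-1.276: |R|=1.93367 >1
  x=-0.835: |R|=1.11123 >1
  x=-0.796: |R|=1.06391 >1
So |R|<1 on (-0.7368, 0).

left endpoint -0.7368.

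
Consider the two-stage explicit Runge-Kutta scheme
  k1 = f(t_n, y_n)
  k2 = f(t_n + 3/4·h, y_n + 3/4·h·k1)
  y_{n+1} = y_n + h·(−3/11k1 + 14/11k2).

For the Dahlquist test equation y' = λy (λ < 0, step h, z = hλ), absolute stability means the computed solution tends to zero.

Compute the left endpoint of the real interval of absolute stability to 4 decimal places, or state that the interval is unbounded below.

With y'=λy (z=hλ):
  k1=λy_n ⇒ h·k1=z·y_n;  k2=λ(1+3/4z)y_n ⇒ h·k2=z(1+3/4z)y_n
  y_{n+1}/y_n = 1 − 3/11z + 14/11z(1+3/4z) = 1 + z + 21/22z²
  ⇒ R(z) = 1 + z + 21/22z².

Boundary: |R(x)|=1, x<0.
x=-0.43: |R|=0.7465
R=1: x+21/22x²=0 ⇒ x=−22/21=-1.0476; min R=1−1/(4·21/22)=0.7381>−1
Confirm numerically:
  x=-0.787: |R|=0.80422 <1
  x=-0.742: |R|=0.78354 <1
  x=-0.514: |R|=0.73819 <1
  x=-1.517: |R|=1.67968 >1
  x=-1.472: |R|=1.59629 >1
  x=-1.356: |R|=1.39916 >1
Interval (-1.0476, 0).

z* = -1.0476.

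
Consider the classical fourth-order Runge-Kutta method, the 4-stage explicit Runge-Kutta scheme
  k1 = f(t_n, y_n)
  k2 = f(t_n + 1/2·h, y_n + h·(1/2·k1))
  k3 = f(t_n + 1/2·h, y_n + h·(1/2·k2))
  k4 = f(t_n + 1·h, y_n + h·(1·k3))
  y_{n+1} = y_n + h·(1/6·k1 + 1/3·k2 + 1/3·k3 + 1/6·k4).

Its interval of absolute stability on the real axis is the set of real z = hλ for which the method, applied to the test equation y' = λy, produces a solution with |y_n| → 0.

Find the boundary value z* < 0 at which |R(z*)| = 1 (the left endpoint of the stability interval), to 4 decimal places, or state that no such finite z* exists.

left endpoint -2.7853.

Set f=λy, z=hλ:
  order 4, 4-stage ⇒ R(z)=1+z+z^2/2+z^3/6+z^4/24
  (e.g. R(-1.72)=0.27580, |R|=0.27580)

Need |R(x)|<1, x<0.
x=-1.72: |R|=0.2758
|R(-1.22)|=0.3139 |R(-0.8)|=0.4517 |R(-0.5)|=0.6068
Bisect:
  x_lo=-3.5324 |R|=2.8476  x_hi=-0.3627 |R|=0.6959
  mid=-1.94752 |R|=0.31719 →hi
  mid=-2.73994 |R|=0.93375 →hi
  mid=-3.13616 |R|=1.67134 →lo
  mid=-2.93805 |R|=1.25582 →lo
  mid=-2.83900 |R|=1.08403 →lo
  mid=-2.78947 |R|=1.00632 →lo
  mid=-2.76471 |R|=0.96940 →hi
  mid=-2.77709 |R|=0.98770 →hi
  mid=-2.78328 |R|=0.99697 →hi
  ...
  [-2.78541,-2.78522] ⇒ x*=-2.7853
Stable set (-2.7853, 0).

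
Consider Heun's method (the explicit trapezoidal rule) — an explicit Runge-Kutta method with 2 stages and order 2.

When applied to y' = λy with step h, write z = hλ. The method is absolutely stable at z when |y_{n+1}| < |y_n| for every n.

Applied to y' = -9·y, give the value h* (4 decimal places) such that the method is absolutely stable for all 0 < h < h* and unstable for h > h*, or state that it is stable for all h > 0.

Test eqn y'=λy, z=hλ:
  order 2, 2-stage ⇒ R(z)=1+z+z^2/2
  (e.g. R(-1.54)=0.64580, |R|=0.64580)

Need |R(x)|<1, x<0.
x=-1.54: |R|=0.6458
|R(-1.14)|=0.5098 |R(-0.86)|=0.5098 |R(-0.61)|=0.5760
Bisect:
  x_lo=-2.5576 |R|=1.7131  x_hi=-0.3358 |R|=0.7206
  mid=-1.44671 |R|=0.59978 →hi
  mid=-2.00217 |R|=1.00217 →lo
  mid=-1.72444 |R|=0.76241 →hi
  mid=-1.86330 |R|=0.87265 →hi
  mid=-1.93274 |R|=0.93500 →hi
  mid=-1.96745 |R|=0.96798 →hi
  mid=-1.98481 |R|=0.98493 →hi
  mid=-1.99349 |R|=0.99351 →hi
  mid=-1.99783 |R|=0.99783 →hi
  ...
  [-2.00013,-2.00000] ⇒ x*=-2.0000
Interval (-2.0000, 0).

(-2.0000,0); λ=-9 ⇒ h* = 0.2222.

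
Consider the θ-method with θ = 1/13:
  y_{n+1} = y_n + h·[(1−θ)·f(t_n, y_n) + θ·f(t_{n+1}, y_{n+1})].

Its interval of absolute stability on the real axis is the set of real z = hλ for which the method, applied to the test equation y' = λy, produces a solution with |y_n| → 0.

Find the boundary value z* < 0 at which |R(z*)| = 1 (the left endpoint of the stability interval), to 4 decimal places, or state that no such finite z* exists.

z* = -2.3636.

With y'=λy (z=hλ):
  y_{n+1} = y_n + z·[12/13·y_n + 1/13·y_{n+1}] ⇒ (1 − 1/13z)y_{n+1} = (1 + 12/13z)y_n
  R(z) = (1 + 12/13z)/(1 − 1/13z).

Boundary: |R(x)|=1, x<0.
x=-1.23: |R|=0.1237
R=−1: 1+12/13x = −1+1/13x ⇒ -11/13x=2 ⇒ x=2/(-11/13)=-2.3636
Confirm numerically:
  x=-2.263: |R|=0.92747 <1
  x=-2.083: |R|=0.79533 <1
  x=-1.019: |R|=0.05507 <1
  x=-2.740: |R|=1.26302 >1
  x=-2.469: |R|=1.07492 >1
Interval (-2.3636, 0).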